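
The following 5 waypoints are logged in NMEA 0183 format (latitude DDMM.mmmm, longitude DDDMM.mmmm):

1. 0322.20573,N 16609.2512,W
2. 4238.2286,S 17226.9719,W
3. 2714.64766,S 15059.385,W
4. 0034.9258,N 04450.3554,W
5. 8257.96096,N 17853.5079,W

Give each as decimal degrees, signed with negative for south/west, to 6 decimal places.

1. 3.370096, -166.154187
2. -42.637143, -172.449532
3. -27.244128, -150.989750
4. 0.582097, -44.839257
5. 82.966016, -178.891798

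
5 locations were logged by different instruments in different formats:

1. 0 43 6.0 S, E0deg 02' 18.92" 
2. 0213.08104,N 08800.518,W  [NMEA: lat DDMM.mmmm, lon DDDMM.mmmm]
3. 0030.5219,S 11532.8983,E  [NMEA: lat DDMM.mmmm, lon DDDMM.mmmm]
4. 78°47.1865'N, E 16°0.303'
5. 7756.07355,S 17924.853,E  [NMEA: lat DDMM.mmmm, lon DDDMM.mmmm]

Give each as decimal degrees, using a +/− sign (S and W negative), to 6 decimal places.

1. -0.718333, 0.038589
2. 2.218017, -88.008633
3. -0.508698, 115.548305
4. 78.786442, 16.005050
5. -77.934559, 179.414217

Point 1:
  φ: 0° + 43/60 + 6/3600 = 0 + 0.716667 + 0.001667 = 0.7183333
  S → negative
  Longitude: 0° + 2/60 + 18.92/3600 = 0 + 0.033333 + 0.005256 = 0.0385889
  E → positive
Point 2:
  Latitude: split at 2 digits → 02° and 13.08104′; 2 + 13.08104/60 = 2.2180173
  N → positive
  Lon: degrees = first 3 digits = 88, minutes = 0.518; 88 + 0.518/60 = 88.0086333
  W ⇒ negate
Point 3:
  Lat: split at 2 digits → 00° and 30.5219′; 0 + 30.5219/60 = 0.5086983
  hemisphere S, so the sign is −
  λ: degrees = first 3 digits = 115, minutes = 32.8983; 115 + 32.8983/60 = 115.5483050
  E → positive
Point 4:
  Latitude: 47.1865′ = 0.786442°; total 78.7864417
  N → positive
  λ: 0.303′ = 0.005050°; total 16.0050500
  E → positive
Point 5:
  Lat: degrees = first 2 digits = 77, minutes = 56.07355; 77 + 56.07355/60 = 77.9345592
  S ⇒ negate
  λ: split at 3 digits → 179° and 24.853′; 179 + 24.853/60 = 179.4142167
  E → positive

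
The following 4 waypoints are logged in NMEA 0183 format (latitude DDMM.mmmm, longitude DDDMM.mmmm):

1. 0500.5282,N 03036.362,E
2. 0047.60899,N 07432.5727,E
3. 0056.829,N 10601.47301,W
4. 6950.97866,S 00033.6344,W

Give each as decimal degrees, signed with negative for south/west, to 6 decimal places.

1. 5.008803, 30.606033
2. 0.793483, 74.542878
3. 0.947150, -106.024550
4. -69.849644, -0.560573

Point 1:
  φ: degrees = first 2 digits = 5, minutes = 0.5282; 5 + 0.5282/60 = 5.0088033
  N ⇒ keep positive
  Longitude: split at 3 digits → 030° and 36.362′; 30 + 36.362/60 = 30.6060333
  E → positive
Point 2:
  Lat: degrees = first 2 digits = 0, minutes = 47.60899; 0 + 47.60899/60 = 0.7934832
  N → positive
  λ: split at 3 digits → 074° and 32.5727′; 74 + 32.5727/60 = 74.5428783
  E ⇒ keep positive
Point 3:
  Latitude: split at 2 digits → 00° and 56.829′; 0 + 56.829/60 = 0.9471500
  N ⇒ keep positive
  Lon: split at 3 digits → 106° and 1.47301′; 106 + 1.47301/60 = 106.0245502
  W → negative
Point 4:
  Latitude: split at 2 digits → 69° and 50.97866′; 69 + 50.97866/60 = 69.8496443
  hemisphere S, so the sign is −
  Lon: degrees = first 3 digits = 0, minutes = 33.6344; 0 + 33.6344/60 = 0.5605733
  W → negative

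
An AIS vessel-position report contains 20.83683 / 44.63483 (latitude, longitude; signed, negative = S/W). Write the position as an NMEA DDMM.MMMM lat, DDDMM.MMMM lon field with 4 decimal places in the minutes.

2050.2098,N / 04438.0898,E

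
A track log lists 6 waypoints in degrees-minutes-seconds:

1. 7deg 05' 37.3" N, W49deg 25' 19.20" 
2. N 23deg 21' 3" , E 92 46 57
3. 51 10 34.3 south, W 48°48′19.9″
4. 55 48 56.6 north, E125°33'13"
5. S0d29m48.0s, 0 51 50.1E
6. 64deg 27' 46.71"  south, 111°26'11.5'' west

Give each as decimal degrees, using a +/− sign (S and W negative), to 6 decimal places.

1. 7.093694, -49.422000
2. 23.350833, 92.782500
3. -51.176194, -48.805528
4. 55.815722, 125.553611
5. -0.496667, 0.863917
6. -64.462975, -111.436528

Point 1:
  φ: 7° + 5/60 + 37.3/3600 = 7 + 0.083333 + 0.010361 = 7.0936944
  N ⇒ keep positive
  Longitude: 49° + 25/60 + 19.2/3600 = 49 + 0.416667 + 0.005333 = 49.4220000
  hemisphere W, so the sign is −
Point 2:
  Lat: 23 + 21/60 + 3/3600 = 23.3508333
  N → positive
  Lon: 46′ + 57″ = 46.95000′; 92 + 46.95000/60 = 92.7825000
  E ⇒ keep positive
Point 3:
  Lat: 51 + 10/60 + 34.3/3600 = 51.1761944
  S → negative
  Lon: 48′ + 19.9″ = 48.33167′; 48 + 48.33167/60 = 48.8055278
  W → negative
Point 4:
  Lat: 55 + 48/60 + 56.6/3600 = 55.8157222
  N ⇒ keep positive
  Longitude: 125° + 33/60 + 13/3600 = 125 + 0.550000 + 0.003611 = 125.5536111
  E ⇒ keep positive
Point 5:
  Latitude: 29′ + 48″ = 29.80000′; 0 + 29.80000/60 = 0.4966667
  hemisphere S, so the sign is −
  λ: 0° + 51/60 + 50.1/3600 = 0 + 0.850000 + 0.013917 = 0.8639167
  E ⇒ keep positive
Point 6:
  Latitude: 64° + 27/60 + 46.71/3600 = 64 + 0.450000 + 0.012975 = 64.4629750
  hemisphere S, so the sign is −
  λ: 26′ + 11.5″ = 26.19167′; 111 + 26.19167/60 = 111.4365278
  W ⇒ negate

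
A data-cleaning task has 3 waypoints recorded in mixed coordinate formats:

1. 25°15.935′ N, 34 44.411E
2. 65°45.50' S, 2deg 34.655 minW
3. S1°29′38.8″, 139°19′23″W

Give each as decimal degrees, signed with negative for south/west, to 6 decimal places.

1. 25.265583, 34.740183
2. -65.758333, -2.577583
3. -1.494111, -139.323056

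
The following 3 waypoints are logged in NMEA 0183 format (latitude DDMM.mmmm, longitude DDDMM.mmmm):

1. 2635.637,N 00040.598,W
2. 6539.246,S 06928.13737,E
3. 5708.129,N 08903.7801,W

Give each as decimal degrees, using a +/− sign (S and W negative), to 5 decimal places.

Point 1:
  φ: degrees = first 2 digits = 26, minutes = 35.637; 26 + 35.637/60 = 26.593950
  N ⇒ keep positive
  Longitude: degrees = first 3 digits = 0, minutes = 40.598; 0 + 40.598/60 = 0.676633
  hemisphere W, so the sign is −
Point 2:
  Latitude: degrees = first 2 digits = 65, minutes = 39.246; 65 + 39.246/60 = 65.654100
  hemisphere S, so the sign is −
  λ: degrees = first 3 digits = 69, minutes = 28.13737; 69 + 28.13737/60 = 69.468956
  E ⇒ keep positive
Point 3:
  φ: split at 2 digits → 57° and 8.129′; 57 + 8.129/60 = 57.135483
  N ⇒ keep positive
  Longitude: split at 3 digits → 089° and 3.7801′; 89 + 3.7801/60 = 89.063002
  W → negative

1. 26.59395, -0.67663
2. -65.65410, 69.46896
3. 57.13548, -89.06300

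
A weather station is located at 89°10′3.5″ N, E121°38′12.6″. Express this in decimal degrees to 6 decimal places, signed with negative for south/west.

Latitude: 89 + 10/60 + 3.5/3600 = 89.1676389
N ⇒ keep positive
Lon: 121° + 38/60 + 12.6/3600 = 121 + 0.633333 + 0.003500 = 121.6368333
E ⇒ keep positive

89.167639, 121.636833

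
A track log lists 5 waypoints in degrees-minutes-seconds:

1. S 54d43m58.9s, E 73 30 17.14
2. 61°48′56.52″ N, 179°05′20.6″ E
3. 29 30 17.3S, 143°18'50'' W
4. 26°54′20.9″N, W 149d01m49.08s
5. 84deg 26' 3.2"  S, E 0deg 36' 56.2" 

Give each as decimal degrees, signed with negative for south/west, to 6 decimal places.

1. -54.733028, 73.504761
2. 61.815700, 179.089056
3. -29.504806, -143.313889
4. 26.905806, -149.030300
5. -84.434222, 0.615611

Point 1:
  Lat: 54° + 43/60 + 58.9/3600 = 54 + 0.716667 + 0.016361 = 54.7330278
  S → negative
  Longitude: 73° + 30/60 + 17.14/3600 = 73 + 0.500000 + 0.004761 = 73.5047611
  E → positive
Point 2:
  Lat: 61 + 48/60 + 56.52/3600 = 61.8157000
  N ⇒ keep positive
  Lon: 179 + 5/60 + 20.6/3600 = 179.0890556
  E ⇒ keep positive
Point 3:
  φ: 30′ + 17.3″ = 30.28833′; 29 + 30.28833/60 = 29.5048056
  S ⇒ negate
  λ: 143 + 18/60 + 50/3600 = 143.3138889
  W ⇒ negate
Point 4:
  φ: 54′ + 20.9″ = 54.34833′; 26 + 54.34833/60 = 26.9058056
  N ⇒ keep positive
  λ: 1′ + 49.08″ = 1.81800′; 149 + 1.81800/60 = 149.0303000
  W ⇒ negate
Point 5:
  Lat: 84° + 26/60 + 3.2/3600 = 84 + 0.433333 + 0.000889 = 84.4342222
  S ⇒ negate
  Longitude: 0 + 36/60 + 56.2/3600 = 0.6156111
  E → positive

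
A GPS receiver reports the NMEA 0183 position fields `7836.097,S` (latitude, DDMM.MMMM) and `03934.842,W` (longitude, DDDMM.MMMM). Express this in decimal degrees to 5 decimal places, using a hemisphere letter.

φ: split at 2 digits → 78° and 36.097′; 78 + 36.097/60 = 78.601617
Lon: split at 3 digits → 039° and 34.842′; 39 + 34.842/60 = 39.580700

78.60162° S, 39.58070° W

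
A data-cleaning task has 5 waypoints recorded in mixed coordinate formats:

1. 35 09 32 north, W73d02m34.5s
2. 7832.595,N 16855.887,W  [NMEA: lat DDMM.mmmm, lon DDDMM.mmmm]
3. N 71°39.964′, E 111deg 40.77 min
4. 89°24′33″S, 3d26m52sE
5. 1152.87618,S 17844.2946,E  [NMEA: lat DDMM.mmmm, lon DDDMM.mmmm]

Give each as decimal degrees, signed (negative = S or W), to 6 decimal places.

1. 35.158889, -73.042917
2. 78.543250, -168.931450
3. 71.666067, 111.679500
4. -89.409167, 3.447778
5. -11.881270, 178.738243

Point 1:
  φ: 9′ + 32″ = 9.53333′; 35 + 9.53333/60 = 35.1588889
  N → positive
  Longitude: 73° + 2/60 + 34.5/3600 = 73 + 0.033333 + 0.009583 = 73.0429167
  W → negative
Point 2:
  Lat: split at 2 digits → 78° and 32.595′; 78 + 32.595/60 = 78.5432500
  N ⇒ keep positive
  Longitude: degrees = first 3 digits = 168, minutes = 55.887; 168 + 55.887/60 = 168.9314500
  W ⇒ negate
Point 3:
  φ: 39.964′ = 0.666067°; total 71.6660667
  N → positive
  λ: 111 + 40.77/60 = 111.6795000
  E ⇒ keep positive
Point 4:
  Lat: 24′ + 33″ = 24.55000′; 89 + 24.55000/60 = 89.4091667
  S ⇒ negate
  Lon: 3° + 26/60 + 52/3600 = 3 + 0.433333 + 0.014444 = 3.4477778
  E → positive
Point 5:
  φ: degrees = first 2 digits = 11, minutes = 52.87618; 11 + 52.87618/60 = 11.8812697
  S → negative
  λ: split at 3 digits → 178° and 44.2946′; 178 + 44.2946/60 = 178.7382433
  E ⇒ keep positive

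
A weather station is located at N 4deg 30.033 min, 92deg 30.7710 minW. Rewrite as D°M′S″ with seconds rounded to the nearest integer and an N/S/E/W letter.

Latitude: 30.03300′ → 30′ and 0.03300 × 60 = 1.98″
λ: fractional minutes 0.77100 × 60 = 46.26″

4°30′2″ N, 92°30′46″ W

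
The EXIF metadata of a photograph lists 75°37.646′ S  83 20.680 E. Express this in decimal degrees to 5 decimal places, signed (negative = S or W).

φ: 37.646′ = 0.627433°; total 75.627433
S ⇒ negate
λ: 83 + 20.68/60 = 83.344667
E ⇒ keep positive

-75.62743, 83.34467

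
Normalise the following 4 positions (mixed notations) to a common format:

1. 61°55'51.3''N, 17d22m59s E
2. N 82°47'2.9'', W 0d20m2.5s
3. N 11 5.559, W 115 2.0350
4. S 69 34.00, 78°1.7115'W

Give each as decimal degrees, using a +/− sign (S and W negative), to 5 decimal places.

Point 1:
  Latitude: 61° + 55/60 + 51.3/3600 = 61 + 0.916667 + 0.014250 = 61.930917
  N ⇒ keep positive
  Lon: 22′ + 59″ = 22.98333′; 17 + 22.98333/60 = 17.383056
  E ⇒ keep positive
Point 2:
  Lat: 82 + 47/60 + 2.9/3600 = 82.784139
  N ⇒ keep positive
  Longitude: 0° + 20/60 + 2.5/3600 = 0 + 0.333333 + 0.000694 = 0.334028
  hemisphere W, so the sign is −
Point 3:
  Lat: 5.559′ = 0.092650°; total 11.092650
  N ⇒ keep positive
  Longitude: 115 + 2.035/60 = 115.033917
  hemisphere W, so the sign is −
Point 4:
  φ: 69 + 34/60 = 69.566667
  S → negative
  Longitude: 1.7115′ = 0.028525°; total 78.028525
  W ⇒ negate

1. 61.93092, 17.38306
2. 82.78414, -0.33403
3. 11.09265, -115.03392
4. -69.56667, -78.02853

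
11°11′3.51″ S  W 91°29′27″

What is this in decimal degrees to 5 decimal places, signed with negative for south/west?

-11.18431, -91.49083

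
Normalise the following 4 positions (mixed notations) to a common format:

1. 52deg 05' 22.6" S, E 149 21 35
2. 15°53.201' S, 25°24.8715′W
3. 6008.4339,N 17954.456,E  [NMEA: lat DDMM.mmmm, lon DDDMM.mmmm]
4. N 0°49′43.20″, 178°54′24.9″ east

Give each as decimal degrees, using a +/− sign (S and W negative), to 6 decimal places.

Point 1:
  φ: 5′ + 22.6″ = 5.37667′; 52 + 5.37667/60 = 52.0896111
  S ⇒ negate
  λ: 21′ + 35″ = 21.58333′; 149 + 21.58333/60 = 149.3597222
  E → positive
Point 2:
  Lat: 15 + 53.201/60 = 15.8866833
  hemisphere S, so the sign is −
  λ: 25 + 24.8715/60 = 25.4145250
  W → negative
Point 3:
  φ: degrees = first 2 digits = 60, minutes = 8.4339; 60 + 8.4339/60 = 60.1405650
  N → positive
  λ: split at 3 digits → 179° and 54.456′; 179 + 54.456/60 = 179.9076000
  E → positive
Point 4:
  φ: 0° + 49/60 + 43.2/3600 = 0 + 0.816667 + 0.012000 = 0.8286667
  N → positive
  Lon: 178° + 54/60 + 24.9/3600 = 178 + 0.900000 + 0.006917 = 178.9069167
  E ⇒ keep positive

1. -52.089611, 149.359722
2. -15.886683, -25.414525
3. 60.140565, 179.907600
4. 0.828667, 178.906917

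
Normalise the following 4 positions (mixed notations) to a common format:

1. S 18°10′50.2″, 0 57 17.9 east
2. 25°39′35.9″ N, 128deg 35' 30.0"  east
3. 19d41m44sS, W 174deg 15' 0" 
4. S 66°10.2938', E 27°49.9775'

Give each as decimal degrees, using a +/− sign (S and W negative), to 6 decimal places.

Point 1:
  φ: 18° + 10/60 + 50.2/3600 = 18 + 0.166667 + 0.013944 = 18.1806111
  hemisphere S, so the sign is −
  Lon: 0 + 57/60 + 17.9/3600 = 0.9549722
  E ⇒ keep positive
Point 2:
  Lat: 25 + 39/60 + 35.9/3600 = 25.6599722
  N → positive
  Lon: 128° + 35/60 + 30/3600 = 128 + 0.583333 + 0.008333 = 128.5916667
  E → positive
Point 3:
  Latitude: 41′ + 44″ = 41.73333′; 19 + 41.73333/60 = 19.6955556
  hemisphere S, so the sign is −
  Lon: 174 + 15/60 + 0/3600 = 174.2500000
  W ⇒ negate
Point 4:
  Latitude: 10.2938′ = 0.171563°; total 66.1715633
  S ⇒ negate
  Lon: 49.9775′ = 0.832958°; total 27.8329583
  E ⇒ keep positive

1. -18.180611, 0.954972
2. 25.659972, 128.591667
3. -19.695556, -174.250000
4. -66.171563, 27.832958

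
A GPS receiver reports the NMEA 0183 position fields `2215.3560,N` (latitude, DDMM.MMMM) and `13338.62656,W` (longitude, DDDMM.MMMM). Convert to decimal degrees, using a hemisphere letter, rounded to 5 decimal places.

Lat: degrees = first 2 digits = 22, minutes = 15.356; 22 + 15.356/60 = 22.255933
λ: degrees = first 3 digits = 133, minutes = 38.62656; 133 + 38.62656/60 = 133.643776

22.25593° N, 133.64378° W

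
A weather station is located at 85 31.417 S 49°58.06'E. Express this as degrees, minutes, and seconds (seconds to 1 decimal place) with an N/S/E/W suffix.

85°31′25.0″ S, 49°58′3.6″ E

Latitude: 31.41700′ → 31′ and 0.41700 × 60 = 25.020″
Lon: 58.06000′ → 58′ and 0.06000 × 60 = 3.600″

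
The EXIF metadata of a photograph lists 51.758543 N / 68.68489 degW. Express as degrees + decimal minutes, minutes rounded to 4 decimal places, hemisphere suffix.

51° 45.5126′ N, 68° 41.0934′ W

Latitude: fractional part 0.758543 → 45.512580 minutes
Lon: fractional part 0.684890 → 41.093400 minutes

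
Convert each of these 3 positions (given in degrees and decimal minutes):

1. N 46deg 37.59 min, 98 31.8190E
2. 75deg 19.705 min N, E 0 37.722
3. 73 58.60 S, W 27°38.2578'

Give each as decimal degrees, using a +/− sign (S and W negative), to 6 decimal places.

Point 1:
  φ: 37.59′ = 0.626500°; total 46.6265000
  N ⇒ keep positive
  Lon: 98 + 31.819/60 = 98.5303167
  E ⇒ keep positive
Point 2:
  φ: 75 + 19.705/60 = 75.3284167
  N → positive
  λ: 37.722′ = 0.628700°; total 0.6287000
  E ⇒ keep positive
Point 3:
  Lat: 58.6′ = 0.976667°; total 73.9766667
  S ⇒ negate
  Lon: 27 + 38.2578/60 = 27.6376300
  W → negative

1. 46.626500, 98.530317
2. 75.328417, 0.628700
3. -73.976667, -27.637630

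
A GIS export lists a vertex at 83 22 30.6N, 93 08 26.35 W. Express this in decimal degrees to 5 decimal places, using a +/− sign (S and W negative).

φ: 22′ + 30.6″ = 22.51000′; 83 + 22.51000/60 = 83.375167
N ⇒ keep positive
Longitude: 93 + 8/60 + 26.35/3600 = 93.140653
W → negative

83.37517, -93.14065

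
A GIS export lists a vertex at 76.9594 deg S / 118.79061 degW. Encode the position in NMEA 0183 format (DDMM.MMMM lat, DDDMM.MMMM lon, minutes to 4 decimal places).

7657.5640,S / 11847.4366,W

Lat: 76° + 0.959400 × 60 = 76° 57.564000′
Lon: minutes = (118.790610 − 118) × 60 = 47.436600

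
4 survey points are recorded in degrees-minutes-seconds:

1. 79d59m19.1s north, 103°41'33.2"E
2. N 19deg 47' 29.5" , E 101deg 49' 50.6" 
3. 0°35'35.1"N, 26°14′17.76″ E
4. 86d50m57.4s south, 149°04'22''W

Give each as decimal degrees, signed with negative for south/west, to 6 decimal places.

1. 79.988639, 103.692556
2. 19.791528, 101.830722
3. 0.593083, 26.238267
4. -86.849278, -149.072778

Point 1:
  Latitude: 79° + 59/60 + 19.1/3600 = 79 + 0.983333 + 0.005306 = 79.9886389
  N → positive
  Longitude: 41′ + 33.2″ = 41.55333′; 103 + 41.55333/60 = 103.6925556
  E → positive
Point 2:
  Lat: 47′ + 29.5″ = 47.49167′; 19 + 47.49167/60 = 19.7915278
  N → positive
  λ: 101 + 49/60 + 50.6/3600 = 101.8307222
  E → positive
Point 3:
  Latitude: 0° + 35/60 + 35.1/3600 = 0 + 0.583333 + 0.009750 = 0.5930833
  N → positive
  Lon: 26° + 14/60 + 17.76/3600 = 26 + 0.233333 + 0.004933 = 26.2382667
  E → positive
Point 4:
  Lat: 86 + 50/60 + 57.4/3600 = 86.8492778
  hemisphere S, so the sign is −
  λ: 149 + 4/60 + 22/3600 = 149.0727778
  hemisphere W, so the sign is −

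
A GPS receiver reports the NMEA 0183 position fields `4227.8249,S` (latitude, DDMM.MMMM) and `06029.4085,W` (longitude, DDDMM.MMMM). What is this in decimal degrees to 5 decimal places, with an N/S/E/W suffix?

42.46375° S, 60.49014° W

Lat: degrees = first 2 digits = 42, minutes = 27.8249; 42 + 27.8249/60 = 42.463748
Longitude: split at 3 digits → 060° and 29.4085′; 60 + 29.4085/60 = 60.490142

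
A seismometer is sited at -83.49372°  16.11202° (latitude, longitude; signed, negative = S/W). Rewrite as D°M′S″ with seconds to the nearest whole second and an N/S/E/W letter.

83°29′37″ S, 16°06′43″ E

Latitude is negative → S; |value| = 83.493720
Latitude: 0.493720 × 60 = 29.62320′ → 29′, remainder × 60 = 37.39″
λ: 0.112020 × 60 = 6.72120′ → 6′, remainder × 60 = 43.27″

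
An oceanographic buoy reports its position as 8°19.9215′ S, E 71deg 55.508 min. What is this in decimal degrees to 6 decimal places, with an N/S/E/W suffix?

8.332025° S, 71.925133° E

φ: 8 + 19.9215/60 = 8.3320250
Lon: 55.508′ = 0.925133°; total 71.9251333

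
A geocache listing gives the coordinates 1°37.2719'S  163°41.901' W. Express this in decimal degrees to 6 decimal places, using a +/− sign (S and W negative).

Latitude: 1 + 37.2719/60 = 1.6211983
S ⇒ negate
λ: 41.901′ = 0.698350°; total 163.6983500
W → negative

-1.621198, -163.698350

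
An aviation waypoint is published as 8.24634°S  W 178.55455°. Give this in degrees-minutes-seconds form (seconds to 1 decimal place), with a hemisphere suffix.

8°14′46.8″ S, 178°33′16.4″ W

φ: 0.246340° → 14.78040′; 0.78040 × 60 = 46.824″
Longitude: 0.554550 × 60 = 33.27300′ → 33′, remainder × 60 = 16.380″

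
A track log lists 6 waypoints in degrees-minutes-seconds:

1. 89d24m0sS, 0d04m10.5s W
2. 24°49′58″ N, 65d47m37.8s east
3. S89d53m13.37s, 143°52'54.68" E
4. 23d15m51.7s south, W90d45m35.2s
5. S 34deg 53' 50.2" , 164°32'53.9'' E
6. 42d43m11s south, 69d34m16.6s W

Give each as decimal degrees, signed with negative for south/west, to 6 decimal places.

1. -89.400000, -0.069583
2. 24.832778, 65.793833
3. -89.887047, 143.881856
4. -23.264361, -90.759778
5. -34.897278, 164.548306
6. -42.719722, -69.571278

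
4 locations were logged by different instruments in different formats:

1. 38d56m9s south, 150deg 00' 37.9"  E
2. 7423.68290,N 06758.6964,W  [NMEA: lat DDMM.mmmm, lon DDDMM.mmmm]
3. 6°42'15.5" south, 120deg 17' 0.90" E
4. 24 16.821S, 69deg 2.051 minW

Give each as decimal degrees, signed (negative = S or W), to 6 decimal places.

Point 1:
  Lat: 56′ + 9″ = 56.15000′; 38 + 56.15000/60 = 38.9358333
  hemisphere S, so the sign is −
  Lon: 0′ + 37.9″ = 0.63167′; 150 + 0.63167/60 = 150.0105278
  E → positive
Point 2:
  Lat: degrees = first 2 digits = 74, minutes = 23.6829; 74 + 23.6829/60 = 74.3947150
  N → positive
  λ: split at 3 digits → 067° and 58.6964′; 67 + 58.6964/60 = 67.9782733
  W ⇒ negate
Point 3:
  Lat: 6 + 42/60 + 15.5/3600 = 6.7043056
  S ⇒ negate
  λ: 120 + 17/60 + 0.9/3600 = 120.2835833
  E ⇒ keep positive
Point 4:
  Lat: 24 + 16.821/60 = 24.2803500
  S ⇒ negate
  Lon: 2.051′ = 0.034183°; total 69.0341833
  W ⇒ negate

1. -38.935833, 150.010528
2. 74.394715, -67.978273
3. -6.704306, 120.283583
4. -24.280350, -69.034183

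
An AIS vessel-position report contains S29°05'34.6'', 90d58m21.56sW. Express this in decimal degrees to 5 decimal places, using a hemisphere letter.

Latitude: 5′ + 34.6″ = 5.57667′; 29 + 5.57667/60 = 29.092944
Longitude: 90 + 58/60 + 21.56/3600 = 90.972656

29.09294° S, 90.97266° W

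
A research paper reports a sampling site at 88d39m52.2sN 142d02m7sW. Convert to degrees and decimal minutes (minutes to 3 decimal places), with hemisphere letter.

Latitude: 39 + 52.2/60 = 39.87000′
λ: seconds/60 = 0.11667; minutes = 2 + 0.11667 = 2.11667

88° 39.870′ N, 142° 2.117′ W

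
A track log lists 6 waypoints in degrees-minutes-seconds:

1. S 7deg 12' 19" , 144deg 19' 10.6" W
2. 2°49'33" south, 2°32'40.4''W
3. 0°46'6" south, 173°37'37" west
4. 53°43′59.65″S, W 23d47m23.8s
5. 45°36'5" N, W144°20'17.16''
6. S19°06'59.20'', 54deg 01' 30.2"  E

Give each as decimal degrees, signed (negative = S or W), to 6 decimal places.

Point 1:
  Latitude: 7 + 12/60 + 19/3600 = 7.2052778
  S → negative
  Longitude: 144 + 19/60 + 10.6/3600 = 144.3196111
  W → negative
Point 2:
  φ: 49′ + 33″ = 49.55000′; 2 + 49.55000/60 = 2.8258333
  S → negative
  Lon: 2° + 32/60 + 40.4/3600 = 2 + 0.533333 + 0.011222 = 2.5445556
  W → negative
Point 3:
  Latitude: 46′ + 6″ = 46.10000′; 0 + 46.10000/60 = 0.7683333
  hemisphere S, so the sign is −
  Lon: 37′ + 37″ = 37.61667′; 173 + 37.61667/60 = 173.6269444
  hemisphere W, so the sign is −
Point 4:
  Lat: 53 + 43/60 + 59.65/3600 = 53.7332361
  hemisphere S, so the sign is −
  λ: 23 + 47/60 + 23.8/3600 = 23.7899444
  hemisphere W, so the sign is −
Point 5:
  Lat: 45° + 36/60 + 5/3600 = 45 + 0.600000 + 0.001389 = 45.6013889
  N → positive
  Lon: 144 + 20/60 + 17.16/3600 = 144.3381000
  hemisphere W, so the sign is −
Point 6:
  Lat: 19° + 6/60 + 59.2/3600 = 19 + 0.100000 + 0.016444 = 19.1164444
  hemisphere S, so the sign is −
  Lon: 54° + 1/60 + 30.2/3600 = 54 + 0.016667 + 0.008389 = 54.0250556
  E ⇒ keep positive

1. -7.205278, -144.319611
2. -2.825833, -2.544556
3. -0.768333, -173.626944
4. -53.733236, -23.789944
5. 45.601389, -144.338100
6. -19.116444, 54.025056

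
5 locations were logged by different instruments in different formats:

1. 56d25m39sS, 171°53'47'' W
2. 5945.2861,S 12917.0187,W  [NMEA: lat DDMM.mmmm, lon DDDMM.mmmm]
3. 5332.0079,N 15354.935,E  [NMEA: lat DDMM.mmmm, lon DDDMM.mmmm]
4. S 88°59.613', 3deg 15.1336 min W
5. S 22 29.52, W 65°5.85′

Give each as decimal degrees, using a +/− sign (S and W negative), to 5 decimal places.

1. -56.42750, -171.89639
2. -59.75477, -129.28365
3. 53.53347, 153.91558
4. -88.99355, -3.25223
5. -22.49200, -65.09750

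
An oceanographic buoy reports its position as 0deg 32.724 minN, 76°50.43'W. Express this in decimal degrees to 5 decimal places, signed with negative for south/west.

0.54540, -76.84050

Lat: 32.724′ = 0.545400°; total 0.545400
N ⇒ keep positive
Longitude: 50.43′ = 0.840500°; total 76.840500
hemisphere W, so the sign is −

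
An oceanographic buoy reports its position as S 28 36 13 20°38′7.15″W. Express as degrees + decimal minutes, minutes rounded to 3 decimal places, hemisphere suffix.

28° 36.217′ S, 20° 38.119′ W

φ: seconds/60 = 0.21667; minutes = 36 + 0.21667 = 36.21667
Longitude: seconds/60 = 0.11917; minutes = 38 + 0.11917 = 38.11917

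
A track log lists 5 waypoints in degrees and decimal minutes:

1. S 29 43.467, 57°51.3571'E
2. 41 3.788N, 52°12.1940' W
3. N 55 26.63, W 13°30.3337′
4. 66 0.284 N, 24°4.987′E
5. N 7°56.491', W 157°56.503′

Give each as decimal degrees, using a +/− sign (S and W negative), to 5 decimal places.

Point 1:
  Latitude: 43.467′ = 0.724450°; total 29.724450
  S ⇒ negate
  Longitude: 57 + 51.3571/60 = 57.855952
  E → positive
Point 2:
  Lat: 3.788′ = 0.063133°; total 41.063133
  N → positive
  Longitude: 12.194′ = 0.203233°; total 52.203233
  W ⇒ negate
Point 3:
  Latitude: 55 + 26.63/60 = 55.443833
  N → positive
  Longitude: 30.3337′ = 0.505562°; total 13.505562
  W ⇒ negate
Point 4:
  Latitude: 0.284′ = 0.004733°; total 66.004733
  N ⇒ keep positive
  Longitude: 24 + 4.987/60 = 24.083117
  E → positive
Point 5:
  Lat: 56.491′ = 0.941517°; total 7.941517
  N → positive
  Lon: 56.503′ = 0.941717°; total 157.941717
  hemisphere W, so the sign is −

1. -29.72445, 57.85595
2. 41.06313, -52.20323
3. 55.44383, -13.50556
4. 66.00473, 24.08312
5. 7.94152, -157.94172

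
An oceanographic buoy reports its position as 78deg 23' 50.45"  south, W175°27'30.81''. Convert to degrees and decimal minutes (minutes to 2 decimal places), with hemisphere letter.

78° 23.84′ S, 175° 27.51′ W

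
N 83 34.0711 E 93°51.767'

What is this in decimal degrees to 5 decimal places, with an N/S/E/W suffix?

Latitude: 34.0711′ = 0.567852°; total 83.567852
Lon: 51.767′ = 0.862783°; total 93.862783

83.56785° N, 93.86278° E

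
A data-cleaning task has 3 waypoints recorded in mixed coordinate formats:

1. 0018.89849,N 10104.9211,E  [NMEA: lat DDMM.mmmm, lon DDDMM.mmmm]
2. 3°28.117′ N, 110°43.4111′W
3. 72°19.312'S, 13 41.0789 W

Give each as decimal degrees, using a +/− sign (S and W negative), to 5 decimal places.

1. 0.31497, 101.08202
2. 3.46862, -110.72352
3. -72.32187, -13.68465

Point 1:
  φ: degrees = first 2 digits = 0, minutes = 18.89849; 0 + 18.89849/60 = 0.314975
  N ⇒ keep positive
  Longitude: degrees = first 3 digits = 101, minutes = 4.9211; 101 + 4.9211/60 = 101.082018
  E ⇒ keep positive
Point 2:
  Latitude: 3 + 28.117/60 = 3.468617
  N → positive
  Longitude: 43.4111′ = 0.723518°; total 110.723518
  W → negative
Point 3:
  φ: 19.312′ = 0.321867°; total 72.321867
  S ⇒ negate
  λ: 41.0789′ = 0.684648°; total 13.684648
  W ⇒ negate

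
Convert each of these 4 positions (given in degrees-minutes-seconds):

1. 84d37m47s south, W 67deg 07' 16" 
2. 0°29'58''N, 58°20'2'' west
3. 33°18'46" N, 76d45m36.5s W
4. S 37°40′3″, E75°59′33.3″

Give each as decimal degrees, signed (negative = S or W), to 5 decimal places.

1. -84.62972, -67.12111
2. 0.49944, -58.33389
3. 33.31278, -76.76014
4. -37.66750, 75.99258

Point 1:
  Lat: 84° + 37/60 + 47/3600 = 84 + 0.616667 + 0.013056 = 84.629722
  S → negative
  λ: 7′ + 16″ = 7.26667′; 67 + 7.26667/60 = 67.121111
  W ⇒ negate
Point 2:
  Lat: 29′ + 58″ = 29.96667′; 0 + 29.96667/60 = 0.499444
  N → positive
  Lon: 58° + 20/60 + 2/3600 = 58 + 0.333333 + 0.000556 = 58.333889
  W ⇒ negate
Point 3:
  Lat: 33° + 18/60 + 46/3600 = 33 + 0.300000 + 0.012778 = 33.312778
  N ⇒ keep positive
  Longitude: 76° + 45/60 + 36.5/3600 = 76 + 0.750000 + 0.010139 = 76.760139
  hemisphere W, so the sign is −
Point 4:
  Latitude: 40′ + 3″ = 40.05000′; 37 + 40.05000/60 = 37.667500
  S → negative
  Lon: 75° + 59/60 + 33.3/3600 = 75 + 0.983333 + 0.009250 = 75.992583
  E ⇒ keep positive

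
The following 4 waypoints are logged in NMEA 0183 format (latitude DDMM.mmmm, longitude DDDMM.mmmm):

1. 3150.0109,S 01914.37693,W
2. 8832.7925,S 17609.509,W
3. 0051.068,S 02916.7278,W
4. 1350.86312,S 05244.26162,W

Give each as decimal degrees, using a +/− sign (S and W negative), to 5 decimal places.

1. -31.83352, -19.23962
2. -88.54654, -176.15848
3. -0.85113, -29.27880
4. -13.84772, -52.73769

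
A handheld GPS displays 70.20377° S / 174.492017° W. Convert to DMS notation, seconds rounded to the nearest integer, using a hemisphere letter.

70°12′14″ S, 174°29′31″ W

Lat: 0.203770° → 12.22620′; 0.22620 × 60 = 13.57″
Lon: 0.492017° → 29.52102′; 0.52102 × 60 = 31.26″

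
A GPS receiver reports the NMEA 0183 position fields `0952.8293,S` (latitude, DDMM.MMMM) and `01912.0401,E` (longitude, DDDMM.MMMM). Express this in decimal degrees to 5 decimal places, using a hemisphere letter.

Lat: split at 2 digits → 09° and 52.8293′; 9 + 52.8293/60 = 9.880488
λ: degrees = first 3 digits = 19, minutes = 12.0401; 19 + 12.0401/60 = 19.200668

9.88049° S, 19.20067° E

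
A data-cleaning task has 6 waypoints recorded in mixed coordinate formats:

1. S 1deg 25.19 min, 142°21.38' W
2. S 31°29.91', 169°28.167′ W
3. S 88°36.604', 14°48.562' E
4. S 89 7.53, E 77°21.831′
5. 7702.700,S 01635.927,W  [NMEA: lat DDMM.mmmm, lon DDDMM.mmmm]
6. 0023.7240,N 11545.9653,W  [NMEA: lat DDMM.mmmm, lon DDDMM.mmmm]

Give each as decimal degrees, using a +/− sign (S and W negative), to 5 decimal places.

Point 1:
  φ: 1 + 25.19/60 = 1.419833
  S → negative
  λ: 142 + 21.38/60 = 142.356333
  W ⇒ negate
Point 2:
  Latitude: 29.91′ = 0.498500°; total 31.498500
  hemisphere S, so the sign is −
  Lon: 169 + 28.167/60 = 169.469450
  W ⇒ negate
Point 3:
  φ: 88 + 36.604/60 = 88.610067
  hemisphere S, so the sign is −
  Lon: 48.562′ = 0.809367°; total 14.809367
  E → positive
Point 4:
  φ: 89 + 7.53/60 = 89.125500
  S → negative
  λ: 21.831′ = 0.363850°; total 77.363850
  E ⇒ keep positive
Point 5:
  φ: split at 2 digits → 77° and 2.7′; 77 + 2.7/60 = 77.045000
  S ⇒ negate
  Longitude: split at 3 digits → 016° and 35.927′; 16 + 35.927/60 = 16.598783
  W → negative
Point 6:
  Lat: degrees = first 2 digits = 0, minutes = 23.724; 0 + 23.724/60 = 0.395400
  N ⇒ keep positive
  λ: split at 3 digits → 115° and 45.9653′; 115 + 45.9653/60 = 115.766088
  W ⇒ negate

1. -1.41983, -142.35633
2. -31.49850, -169.46945
3. -88.61007, 14.80937
4. -89.12550, 77.36385
5. -77.04500, -16.59878
6. 0.39540, -115.76609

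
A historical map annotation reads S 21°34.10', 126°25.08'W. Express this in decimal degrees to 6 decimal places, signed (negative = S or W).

φ: 21 + 34.1/60 = 21.5683333
S → negative
Lon: 25.08′ = 0.418000°; total 126.4180000
W → negative

-21.568333, -126.418000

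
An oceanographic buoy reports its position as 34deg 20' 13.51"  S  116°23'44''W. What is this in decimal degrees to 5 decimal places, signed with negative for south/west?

-34.33709, -116.39556

Latitude: 20′ + 13.51″ = 20.22517′; 34 + 20.22517/60 = 34.337086
S → negative
Lon: 116° + 23/60 + 44/3600 = 116 + 0.383333 + 0.012222 = 116.395556
W ⇒ negate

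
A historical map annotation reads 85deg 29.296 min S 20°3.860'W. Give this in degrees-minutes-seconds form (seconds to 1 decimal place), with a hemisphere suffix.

φ: 29.29600′ → 29′ and 0.29600 × 60 = 17.760″
Lon: fractional minutes 0.86000 × 60 = 51.600″

85°29′17.8″ S, 20°03′51.6″ W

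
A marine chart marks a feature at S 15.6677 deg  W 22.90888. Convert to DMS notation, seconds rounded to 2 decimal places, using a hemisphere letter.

15°40′3.72″ S, 22°54′31.97″ W

Latitude: 0.667700 × 60 = 40.06200′ → 40′, remainder × 60 = 3.7200″
Longitude: 0.908880° → 54.53280′; 0.53280 × 60 = 31.9680″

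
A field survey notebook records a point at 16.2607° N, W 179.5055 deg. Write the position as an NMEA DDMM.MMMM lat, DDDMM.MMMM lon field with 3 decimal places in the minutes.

1615.642,N / 17930.330,W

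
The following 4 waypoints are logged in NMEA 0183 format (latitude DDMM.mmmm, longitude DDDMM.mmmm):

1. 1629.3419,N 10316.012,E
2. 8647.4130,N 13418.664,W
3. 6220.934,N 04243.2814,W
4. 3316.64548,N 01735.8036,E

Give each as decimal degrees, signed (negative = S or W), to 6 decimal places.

Point 1:
  φ: degrees = first 2 digits = 16, minutes = 29.3419; 16 + 29.3419/60 = 16.4890317
  N ⇒ keep positive
  Lon: split at 3 digits → 103° and 16.012′; 103 + 16.012/60 = 103.2668667
  E → positive
Point 2:
  Lat: degrees = first 2 digits = 86, minutes = 47.413; 86 + 47.413/60 = 86.7902167
  N ⇒ keep positive
  λ: split at 3 digits → 134° and 18.664′; 134 + 18.664/60 = 134.3110667
  W → negative
Point 3:
  Lat: split at 2 digits → 62° and 20.934′; 62 + 20.934/60 = 62.3489000
  N → positive
  Longitude: split at 3 digits → 042° and 43.2814′; 42 + 43.2814/60 = 42.7213567
  hemisphere W, so the sign is −
Point 4:
  Latitude: degrees = first 2 digits = 33, minutes = 16.64548; 33 + 16.64548/60 = 33.2774247
  N → positive
  Longitude: split at 3 digits → 017° and 35.8036′; 17 + 35.8036/60 = 17.5967267
  E ⇒ keep positive

1. 16.489032, 103.266867
2. 86.790217, -134.311067
3. 62.348900, -42.721357
4. 33.277425, 17.596727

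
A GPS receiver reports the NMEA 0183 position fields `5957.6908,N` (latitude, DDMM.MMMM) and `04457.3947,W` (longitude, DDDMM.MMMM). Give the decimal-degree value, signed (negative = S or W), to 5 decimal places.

59.96151, -44.95658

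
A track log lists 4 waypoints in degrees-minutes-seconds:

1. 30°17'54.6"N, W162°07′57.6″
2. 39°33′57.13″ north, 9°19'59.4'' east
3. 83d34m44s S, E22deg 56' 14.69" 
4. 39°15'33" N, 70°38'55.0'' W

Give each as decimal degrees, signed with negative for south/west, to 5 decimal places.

1. 30.29850, -162.13267
2. 39.56587, 9.33317
3. -83.57889, 22.93741
4. 39.25917, -70.64861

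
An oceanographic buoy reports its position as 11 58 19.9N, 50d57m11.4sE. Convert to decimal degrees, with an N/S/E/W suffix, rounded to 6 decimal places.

11.972194° N, 50.953167° E

φ: 11° + 58/60 + 19.9/3600 = 11 + 0.966667 + 0.005528 = 11.9721944
Longitude: 50 + 57/60 + 11.4/3600 = 50.9531667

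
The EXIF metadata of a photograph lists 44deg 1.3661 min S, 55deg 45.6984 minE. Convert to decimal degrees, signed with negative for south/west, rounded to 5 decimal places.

-44.02277, 55.76164

Lat: 1.3661′ = 0.022768°; total 44.022768
S → negative
λ: 45.6984′ = 0.761640°; total 55.761640
E → positive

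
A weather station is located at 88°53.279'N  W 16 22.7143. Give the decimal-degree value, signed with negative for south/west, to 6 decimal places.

88.887983, -16.378572

Lat: 88 + 53.279/60 = 88.8879833
N → positive
λ: 22.7143′ = 0.378572°; total 16.3785717
hemisphere W, so the sign is −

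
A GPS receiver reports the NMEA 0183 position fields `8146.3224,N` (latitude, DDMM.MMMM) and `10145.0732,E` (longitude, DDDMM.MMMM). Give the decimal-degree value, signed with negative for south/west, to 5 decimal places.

81.77204, 101.75122

Lat: split at 2 digits → 81° and 46.3224′; 81 + 46.3224/60 = 81.772040
N ⇒ keep positive
Longitude: degrees = first 3 digits = 101, minutes = 45.0732; 101 + 45.0732/60 = 101.751220
E ⇒ keep positive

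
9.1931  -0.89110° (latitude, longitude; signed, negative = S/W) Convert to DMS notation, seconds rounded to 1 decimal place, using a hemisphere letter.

Lat: whole degrees 9; 11.58600′ → 11′ and 35.160″
Longitude is negative → W; |value| = 0.891100
λ: whole degrees 0; 53.46600′ → 53′ and 27.960″

9°11′35.2″ N, 0°53′28.0″ W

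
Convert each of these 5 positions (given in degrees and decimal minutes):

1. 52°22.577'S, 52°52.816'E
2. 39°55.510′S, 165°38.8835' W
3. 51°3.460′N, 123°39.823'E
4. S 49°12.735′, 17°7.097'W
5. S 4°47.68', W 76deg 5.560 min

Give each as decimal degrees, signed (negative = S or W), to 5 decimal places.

1. -52.37628, 52.88027
2. -39.92517, -165.64806
3. 51.05767, 123.66372
4. -49.21225, -17.11828
5. -4.79467, -76.09267

Point 1:
  Lat: 22.577′ = 0.376283°; total 52.376283
  S → negative
  Lon: 52.816′ = 0.880267°; total 52.880267
  E → positive
Point 2:
  Lat: 55.51′ = 0.925167°; total 39.925167
  S → negative
  λ: 38.8835′ = 0.648058°; total 165.648058
  W → negative
Point 3:
  φ: 3.46′ = 0.057667°; total 51.057667
  N ⇒ keep positive
  Longitude: 39.823′ = 0.663717°; total 123.663717
  E ⇒ keep positive
Point 4:
  Lat: 12.735′ = 0.212250°; total 49.212250
  hemisphere S, so the sign is −
  Longitude: 7.097′ = 0.118283°; total 17.118283
  W → negative
Point 5:
  Latitude: 47.68′ = 0.794667°; total 4.794667
  hemisphere S, so the sign is −
  Longitude: 5.56′ = 0.092667°; total 76.092667
  W ⇒ negate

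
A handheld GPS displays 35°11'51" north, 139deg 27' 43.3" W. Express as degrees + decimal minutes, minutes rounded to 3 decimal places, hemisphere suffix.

35° 11.850′ N, 139° 27.722′ W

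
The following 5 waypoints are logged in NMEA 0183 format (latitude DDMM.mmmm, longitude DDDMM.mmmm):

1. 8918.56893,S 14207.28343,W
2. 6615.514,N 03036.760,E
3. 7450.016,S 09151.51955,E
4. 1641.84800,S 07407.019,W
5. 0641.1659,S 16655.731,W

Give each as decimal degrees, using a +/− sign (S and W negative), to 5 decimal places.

1. -89.30948, -142.12139
2. 66.25857, 30.61267
3. -74.83360, 91.85866
4. -16.69747, -74.11698
5. -6.68610, -166.92885

Point 1:
  φ: split at 2 digits → 89° and 18.56893′; 89 + 18.56893/60 = 89.309482
  hemisphere S, so the sign is −
  λ: degrees = first 3 digits = 142, minutes = 7.28343; 142 + 7.28343/60 = 142.121391
  W → negative
Point 2:
  Lat: split at 2 digits → 66° and 15.514′; 66 + 15.514/60 = 66.258567
  N → positive
  Longitude: degrees = first 3 digits = 30, minutes = 36.76; 30 + 36.76/60 = 30.612667
  E ⇒ keep positive
Point 3:
  Lat: degrees = first 2 digits = 74, minutes = 50.016; 74 + 50.016/60 = 74.833600
  hemisphere S, so the sign is −
  Longitude: split at 3 digits → 091° and 51.51955′; 91 + 51.51955/60 = 91.858659
  E → positive
Point 4:
  φ: split at 2 digits → 16° and 41.848′; 16 + 41.848/60 = 16.697467
  hemisphere S, so the sign is −
  Longitude: split at 3 digits → 074° and 7.019′; 74 + 7.019/60 = 74.116983
  W ⇒ negate
Point 5:
  Lat: degrees = first 2 digits = 6, minutes = 41.1659; 6 + 41.1659/60 = 6.686098
  hemisphere S, so the sign is −
  Lon: split at 3 digits → 166° and 55.731′; 166 + 55.731/60 = 166.928850
  W → negative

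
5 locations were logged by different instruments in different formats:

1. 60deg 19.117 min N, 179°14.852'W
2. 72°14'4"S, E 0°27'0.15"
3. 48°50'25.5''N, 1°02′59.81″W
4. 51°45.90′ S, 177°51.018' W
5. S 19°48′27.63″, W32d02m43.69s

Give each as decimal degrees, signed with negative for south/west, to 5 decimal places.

1. 60.31862, -179.24753
2. -72.23444, 0.45004
3. 48.84042, -1.04995
4. -51.76500, -177.85030
5. -19.80768, -32.04547

Point 1:
  Latitude: 19.117′ = 0.318617°; total 60.318617
  N ⇒ keep positive
  Lon: 179 + 14.852/60 = 179.247533
  W ⇒ negate
Point 2:
  φ: 72 + 14/60 + 4/3600 = 72.234444
  S ⇒ negate
  Lon: 0 + 27/60 + 0.15/3600 = 0.450042
  E ⇒ keep positive
Point 3:
  Latitude: 48° + 50/60 + 25.5/3600 = 48 + 0.833333 + 0.007083 = 48.840417
  N → positive
  Lon: 1° + 2/60 + 59.81/3600 = 1 + 0.033333 + 0.016614 = 1.049947
  hemisphere W, so the sign is −
Point 4:
  Latitude: 51 + 45.9/60 = 51.765000
  hemisphere S, so the sign is −
  Lon: 51.018′ = 0.850300°; total 177.850300
  W → negative
Point 5:
  φ: 48′ + 27.63″ = 48.46050′; 19 + 48.46050/60 = 19.807675
  S → negative
  Lon: 32° + 2/60 + 43.69/3600 = 32 + 0.033333 + 0.012136 = 32.045469
  W → negative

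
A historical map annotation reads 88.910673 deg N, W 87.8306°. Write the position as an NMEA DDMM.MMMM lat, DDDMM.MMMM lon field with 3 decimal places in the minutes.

8854.640,N / 08749.836,W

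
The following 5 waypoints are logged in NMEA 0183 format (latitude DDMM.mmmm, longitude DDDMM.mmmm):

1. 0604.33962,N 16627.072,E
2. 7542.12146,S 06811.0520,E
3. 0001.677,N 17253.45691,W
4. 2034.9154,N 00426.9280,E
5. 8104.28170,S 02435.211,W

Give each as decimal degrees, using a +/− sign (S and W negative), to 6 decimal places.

1. 6.072327, 166.451200
2. -75.702024, 68.184200
3. 0.027950, -172.890949
4. 20.581923, 4.448800
5. -81.071362, -24.586850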